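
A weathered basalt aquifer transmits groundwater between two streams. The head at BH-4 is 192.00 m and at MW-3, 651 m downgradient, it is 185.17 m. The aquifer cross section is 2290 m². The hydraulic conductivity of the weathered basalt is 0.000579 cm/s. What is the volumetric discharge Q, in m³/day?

Convert K: 0.000579 cm/s × 864 = 0.5003 m/day.
Hydraulic gradient i = (192.00 − 185.17) / 651 = 6.83 / 651 = 0.01049.
Darcy's law: Q = K · A · i = 0.5003 × 2290 × 0.01049 = 12.02 m³/day.

12.0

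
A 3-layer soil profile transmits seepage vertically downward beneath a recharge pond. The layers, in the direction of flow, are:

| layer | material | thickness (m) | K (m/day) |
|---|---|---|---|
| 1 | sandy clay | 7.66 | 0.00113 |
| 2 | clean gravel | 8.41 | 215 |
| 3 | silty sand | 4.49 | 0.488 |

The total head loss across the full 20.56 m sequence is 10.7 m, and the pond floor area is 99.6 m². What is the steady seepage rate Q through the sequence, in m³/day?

Flow is perpendicular to layering, so the layers act in series and the equivalent K is the thickness-weighted harmonic mean.
Total thickness L = 7.66 + 8.41 + 4.49 = 20.56 m.
Σ(b_i/K_i) = 7.66/0.00113 + 8.41/215 + 4.49/0.488 = 6788 d.
K_eq = L / Σ(b_i/K_i) = 20.56 / 6788 = 0.003029 m/day.
Q = K_eq · A · (Δh/L) = 0.003029 × 99.6 × (10.7/20.56) = 0.1570 m³/day.

0.157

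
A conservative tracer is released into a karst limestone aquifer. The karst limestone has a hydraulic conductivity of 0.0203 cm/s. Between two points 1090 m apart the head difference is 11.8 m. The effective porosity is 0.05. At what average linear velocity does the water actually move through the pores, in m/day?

3.80

Convert K: 0.0203 cm/s × 864 = 17.54 m/day.
Hydraulic gradient i = Δh / L = 11.8 / 1090 = 0.01083.
Darcy flux q = K · i = 17.54 × 0.01083 = 0.1899 m/day.
Seepage velocity v = q / n_e = 0.1899 / 0.05 = 3.797 m/day.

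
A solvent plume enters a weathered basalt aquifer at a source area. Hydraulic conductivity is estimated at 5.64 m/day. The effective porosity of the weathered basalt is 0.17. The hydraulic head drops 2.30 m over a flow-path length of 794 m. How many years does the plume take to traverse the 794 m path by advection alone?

22.6

Hydraulic gradient i = Δh / L = 2.30 / 794 = 0.002897.
Darcy flux q = K · i = 5.640 × 0.002897 = 0.01634 m/day.
Seepage velocity v = q / n_e = 0.01634 / 0.17 = 0.09610 m/day.
Travel time t = L / v = 794 / 0.09610 = 8262 days = 22.62 years.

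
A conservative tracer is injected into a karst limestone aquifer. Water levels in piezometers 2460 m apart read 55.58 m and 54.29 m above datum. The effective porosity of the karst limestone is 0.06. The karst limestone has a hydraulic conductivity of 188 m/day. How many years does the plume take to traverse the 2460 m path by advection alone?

Hydraulic gradient i = (55.58 − 54.29) / 2460 = 1.29 / 2460 = 0.0005244.
Darcy flux q = K · i = 188.0 × 0.0005244 = 0.09859 m/day.
Seepage velocity v = q / n_e = 0.09859 / 0.06 = 1.643 m/day.
Travel time t = L / v = 2460 / 1.643 = 1497 days = 4.099 years.

4.10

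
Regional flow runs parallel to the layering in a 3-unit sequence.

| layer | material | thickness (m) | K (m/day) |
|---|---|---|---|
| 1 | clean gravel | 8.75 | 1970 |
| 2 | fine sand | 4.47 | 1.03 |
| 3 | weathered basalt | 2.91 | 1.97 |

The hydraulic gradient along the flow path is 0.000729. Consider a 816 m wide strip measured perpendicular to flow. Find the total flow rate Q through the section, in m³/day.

10300

Flow is parallel to layering, so each bed carries its own Darcy discharge and the transmissivities add.
Σ(K_i·b_i) = 1970×8.75 + 1.03×4.47 + 1.97×2.91 = 17248 m²/day.
Hydraulic gradient i = 0.000729.
Q = Σ(K_i·b_i) · W · i = 17248 × 816 × 0.0007290 = 10260 m³/day.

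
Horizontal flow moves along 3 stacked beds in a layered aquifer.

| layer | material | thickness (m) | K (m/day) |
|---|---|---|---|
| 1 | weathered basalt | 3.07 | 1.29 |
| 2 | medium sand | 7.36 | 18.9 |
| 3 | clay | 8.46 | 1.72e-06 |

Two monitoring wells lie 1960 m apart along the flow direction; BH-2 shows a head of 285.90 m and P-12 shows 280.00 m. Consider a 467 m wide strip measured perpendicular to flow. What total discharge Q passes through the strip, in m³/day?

Flow is parallel to layering, so each bed carries its own Darcy discharge and the transmissivities add.
Σ(K_i·b_i) = 1.29×3.07 + 18.9×7.36 + 1.72e-06×8.46 = 143.1 m²/day.
Hydraulic gradient i = (285.90 − 280.00) / 1960 = 5.9 / 1960 = 0.003010.
Q = Σ(K_i·b_i) · W · i = 143.1 × 467 × 0.003010 = 201.1 m³/day.

201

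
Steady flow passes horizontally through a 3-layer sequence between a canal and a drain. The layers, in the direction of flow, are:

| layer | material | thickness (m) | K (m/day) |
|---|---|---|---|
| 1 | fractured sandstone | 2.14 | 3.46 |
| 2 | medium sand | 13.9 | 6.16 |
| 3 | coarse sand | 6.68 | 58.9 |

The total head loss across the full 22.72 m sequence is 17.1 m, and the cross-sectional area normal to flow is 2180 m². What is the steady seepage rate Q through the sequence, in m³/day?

Flow is perpendicular to layering, so the layers act in series and the equivalent K is the thickness-weighted harmonic mean.
Total thickness L = 2.14 + 13.9 + 6.68 = 22.72 m.
Σ(b_i/K_i) = 2.14/3.46 + 13.9/6.16 + 6.68/58.9 = 2.988 d.
K_eq = L / Σ(b_i/K_i) = 22.72 / 2.988 = 7.603 m/day.
Q = K_eq · A · (Δh/L) = 7.603 × 2180 × (17.1/22.72) = 12474 m³/day.

12500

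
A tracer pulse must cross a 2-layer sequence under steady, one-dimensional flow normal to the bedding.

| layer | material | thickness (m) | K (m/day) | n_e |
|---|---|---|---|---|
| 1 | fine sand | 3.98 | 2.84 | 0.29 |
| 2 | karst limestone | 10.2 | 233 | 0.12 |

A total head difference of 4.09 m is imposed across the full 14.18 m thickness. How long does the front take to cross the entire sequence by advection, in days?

0.840

With flow normal to the layers, continuity requires the same specific discharge q through every layer.
Σ(b_i/K_i) = 3.98/2.84 + 10.2/233 = 1.445 d.
q = Δh / Σ(b_i/K_i) = 4.09 / 1.445 = 2.830 m/day.
In each layer the seepage velocity is v_i = q/n_i, so the layer transit time is t_i = b_i·n_i / q:
  layer 1 (fine sand): t_1 = 3.98 × 0.29 / 2.830 = 0.4078 d
  layer 2 (karst limestone): t_2 = 10.2 × 0.12 / 2.830 = 0.4325 d
Total t = Σ t_i = 0.8403 days.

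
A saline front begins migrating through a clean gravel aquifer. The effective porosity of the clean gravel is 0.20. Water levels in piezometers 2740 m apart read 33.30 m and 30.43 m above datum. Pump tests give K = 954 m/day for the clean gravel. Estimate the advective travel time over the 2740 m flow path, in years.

1.50

Hydraulic gradient i = (33.30 − 30.43) / 2740 = 2.87 / 2740 = 0.001047.
Darcy flux q = K · i = 954.0 × 0.001047 = 0.9993 m/day.
Seepage velocity v = q / n_e = 0.9993 / 0.20 = 4.996 m/day.
Travel time t = L / v = 2740 / 4.996 = 548.4 days = 1.501 years.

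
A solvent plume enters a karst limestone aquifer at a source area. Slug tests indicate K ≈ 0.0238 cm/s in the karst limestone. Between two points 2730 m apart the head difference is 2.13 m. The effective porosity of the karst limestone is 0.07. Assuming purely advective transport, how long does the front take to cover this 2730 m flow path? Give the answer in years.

Convert K: 0.0238 cm/s × 864 = 20.56 m/day.
Hydraulic gradient i = Δh / L = 2.13 / 2730 = 0.0007802.
Darcy flux q = K · i = 20.56 × 0.0007802 = 0.01604 m/day.
Seepage velocity v = q / n_e = 0.01604 / 0.07 = 0.2292 m/day.
Travel time t = L / v = 2730 / 0.2292 = 11911 days = 32.61 years.

32.6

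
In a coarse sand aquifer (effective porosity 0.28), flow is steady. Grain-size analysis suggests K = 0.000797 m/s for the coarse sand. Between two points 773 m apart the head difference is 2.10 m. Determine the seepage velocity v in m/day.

Convert K: 0.000797 m/s × 86400 = 68.86 m/day.
Hydraulic gradient i = Δh / L = 2.10 / 773 = 0.002717.
Darcy flux q = K · i = 68.86 × 0.002717 = 0.1871 m/day.
Seepage velocity v = q / n_e = 0.1871 / 0.28 = 0.6681 m/day.

0.668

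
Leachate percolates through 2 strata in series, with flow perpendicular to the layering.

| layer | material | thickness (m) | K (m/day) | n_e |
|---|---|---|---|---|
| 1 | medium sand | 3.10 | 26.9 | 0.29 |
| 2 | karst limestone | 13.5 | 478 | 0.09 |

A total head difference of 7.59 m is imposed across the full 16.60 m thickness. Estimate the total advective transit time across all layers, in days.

With flow normal to the layers, continuity requires the same specific discharge q through every layer.
Σ(b_i/K_i) = 3.10/26.9 + 13.5/478 = 0.1435 d.
q = Δh / Σ(b_i/K_i) = 7.59 / 0.1435 = 52.90 m/day.
In each layer the seepage velocity is v_i = q/n_i, so the layer transit time is t_i = b_i·n_i / q:
  layer 1 (medium sand): t_1 = 3.10 × 0.29 / 52.90 = 0.01700 d
  layer 2 (karst limestone): t_2 = 13.5 × 0.09 / 52.90 = 0.02297 d
Total t = Σ t_i = 0.03996 days.

0.0400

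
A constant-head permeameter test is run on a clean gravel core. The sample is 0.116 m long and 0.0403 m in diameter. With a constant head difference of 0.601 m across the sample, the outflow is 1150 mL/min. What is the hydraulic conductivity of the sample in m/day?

251

Cross-sectional area A = π·(d/2)² = π × (0.0403/2)² = 0.001276 m².
Convert discharge: 1150 mL/min = 1.917e-05 m³/s.
Darcy's law rearranged: K = Q·L / (A·Δh) = 1.917e-05 × 0.116 / (0.001276 × 0.601) = 0.002900 m/s = 250.6 m/day.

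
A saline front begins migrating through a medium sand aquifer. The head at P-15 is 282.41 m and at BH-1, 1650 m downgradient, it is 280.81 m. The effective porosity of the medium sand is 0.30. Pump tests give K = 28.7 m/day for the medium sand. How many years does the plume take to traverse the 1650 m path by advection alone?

Hydraulic gradient i = (282.41 − 280.81) / 1650 = 1.6 / 1650 = 0.0009697.
Darcy flux q = K · i = 28.70 × 0.0009697 = 0.02783 m/day.
Seepage velocity v = q / n_e = 0.02783 / 0.30 = 0.09277 m/day.
Travel time t = L / v = 1650 / 0.09277 = 17786 days = 48.70 years.

48.7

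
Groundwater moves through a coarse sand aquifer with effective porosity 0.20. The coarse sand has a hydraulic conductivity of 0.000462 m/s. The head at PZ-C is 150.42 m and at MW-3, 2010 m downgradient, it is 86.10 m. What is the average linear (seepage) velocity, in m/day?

6.39

Convert K: 0.000462 m/s × 86400 = 39.92 m/day.
Hydraulic gradient i = (150.42 − 86.10) / 2010 = 64.32 / 2010 = 0.03200.
Darcy flux q = K · i = 39.92 × 0.03200 = 1.277 m/day.
Seepage velocity v = q / n_e = 1.277 / 0.20 = 6.387 m/day.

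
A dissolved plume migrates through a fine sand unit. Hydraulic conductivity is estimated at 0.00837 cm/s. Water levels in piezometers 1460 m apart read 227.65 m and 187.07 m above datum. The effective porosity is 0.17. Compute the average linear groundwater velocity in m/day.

1.18

Convert K: 0.00837 cm/s × 864 = 7.232 m/day.
Hydraulic gradient i = (227.65 − 187.07) / 1460 = 40.58 / 1460 = 0.02779.
Darcy flux q = K · i = 7.232 × 0.02779 = 0.2010 m/day.
Seepage velocity v = q / n_e = 0.2010 / 0.17 = 1.182 m/day.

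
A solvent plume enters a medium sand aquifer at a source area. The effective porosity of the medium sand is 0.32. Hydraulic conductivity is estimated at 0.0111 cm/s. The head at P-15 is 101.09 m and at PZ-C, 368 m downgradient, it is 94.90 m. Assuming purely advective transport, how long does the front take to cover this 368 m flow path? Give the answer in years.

Convert K: 0.0111 cm/s × 864 = 9.590 m/day.
Hydraulic gradient i = (101.09 − 94.90) / 368 = 6.19 / 368 = 0.01682.
Darcy flux q = K · i = 9.590 × 0.01682 = 0.1613 m/day.
Seepage velocity v = q / n_e = 0.1613 / 0.32 = 0.5041 m/day.
Travel time t = L / v = 368 / 0.5041 = 730.0 days = 1.999 years.

2.00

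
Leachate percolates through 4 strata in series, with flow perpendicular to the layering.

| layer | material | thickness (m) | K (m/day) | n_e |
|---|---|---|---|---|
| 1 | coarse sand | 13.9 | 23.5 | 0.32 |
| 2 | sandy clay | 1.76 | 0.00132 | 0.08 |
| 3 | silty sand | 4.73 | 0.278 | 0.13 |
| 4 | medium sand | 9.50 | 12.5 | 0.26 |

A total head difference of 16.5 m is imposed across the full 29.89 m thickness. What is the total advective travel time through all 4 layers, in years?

1.72

With flow normal to the layers, continuity requires the same specific discharge q through every layer.
Σ(b_i/K_i) = 13.9/23.5 + 1.76/0.00132 + 4.73/0.278 + 9.50/12.5 = 1352 d.
q = Δh / Σ(b_i/K_i) = 16.5 / 1352 = 0.01221 m/day.
In each layer the seepage velocity is v_i = q/n_i, so the layer transit time is t_i = b_i·n_i / q:
  layer 1 (coarse sand): t_1 = 13.9 × 0.32 / 0.01221 = 364.4 d
  layer 2 (sandy clay): t_2 = 1.76 × 0.08 / 0.01221 = 11.53 d
  layer 3 (silty sand): t_3 = 4.73 × 0.13 / 0.01221 = 50.37 d
  layer 4 (medium sand): t_4 = 9.50 × 0.26 / 0.01221 = 202.3 d
Total t = Σ t_i = 628.6 days = 1.721 years.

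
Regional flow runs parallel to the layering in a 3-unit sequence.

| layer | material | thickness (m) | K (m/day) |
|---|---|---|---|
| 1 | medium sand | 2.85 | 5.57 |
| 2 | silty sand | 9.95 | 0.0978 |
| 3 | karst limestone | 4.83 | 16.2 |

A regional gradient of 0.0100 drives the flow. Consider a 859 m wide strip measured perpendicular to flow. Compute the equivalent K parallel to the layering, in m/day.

5.39

Flow is parallel to layering, so each bed carries its own Darcy discharge and the transmissivities add.
Σ(K_i·b_i) = 5.57×2.85 + 0.0978×9.95 + 16.2×4.83 = 95.09 m²/day.
Total thickness b = 17.63 m, so K_eq = Σ(K_i·b_i)/b = 5.394 m/day.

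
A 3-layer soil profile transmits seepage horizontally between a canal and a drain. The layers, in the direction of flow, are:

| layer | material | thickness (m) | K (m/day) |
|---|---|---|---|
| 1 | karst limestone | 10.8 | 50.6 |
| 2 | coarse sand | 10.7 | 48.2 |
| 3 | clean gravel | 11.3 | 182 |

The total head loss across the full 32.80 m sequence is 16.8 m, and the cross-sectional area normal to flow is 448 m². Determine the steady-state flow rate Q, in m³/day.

Flow is perpendicular to layering, so the layers act in series and the equivalent K is the thickness-weighted harmonic mean.
Total thickness L = 10.8 + 10.7 + 11.3 = 32.80 m.
Σ(b_i/K_i) = 10.8/50.6 + 10.7/48.2 + 11.3/182 = 0.4975 d.
K_eq = L / Σ(b_i/K_i) = 32.80 / 0.4975 = 65.93 m/day.
Q = K_eq · A · (Δh/L) = 65.93 × 448 × (16.8/32.80) = 15128 m³/day.

15100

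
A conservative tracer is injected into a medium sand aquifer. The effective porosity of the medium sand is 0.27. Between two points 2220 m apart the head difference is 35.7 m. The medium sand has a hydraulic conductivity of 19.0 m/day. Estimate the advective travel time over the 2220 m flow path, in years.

5.37

Hydraulic gradient i = Δh / L = 35.7 / 2220 = 0.01608.
Darcy flux q = K · i = 19.00 × 0.01608 = 0.3055 m/day.
Seepage velocity v = q / n_e = 0.3055 / 0.27 = 1.132 m/day.
Travel time t = L / v = 2220 / 1.132 = 1962 days = 5.371 years.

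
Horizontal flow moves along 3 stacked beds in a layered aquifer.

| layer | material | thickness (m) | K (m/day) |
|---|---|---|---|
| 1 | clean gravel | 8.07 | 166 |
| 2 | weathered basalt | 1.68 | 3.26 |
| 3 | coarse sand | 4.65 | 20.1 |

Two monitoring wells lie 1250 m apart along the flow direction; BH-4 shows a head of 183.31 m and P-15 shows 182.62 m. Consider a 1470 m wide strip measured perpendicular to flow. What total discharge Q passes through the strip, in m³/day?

Flow is parallel to layering, so each bed carries its own Darcy discharge and the transmissivities add.
Σ(K_i·b_i) = 166×8.07 + 3.26×1.68 + 20.1×4.65 = 1439 m²/day.
Hydraulic gradient i = (183.31 − 182.62) / 1250 = 0.69 / 1250 = 0.0005520.
Q = Σ(K_i·b_i) · W · i = 1439 × 1470 × 0.0005520 = 1167 m³/day.

1170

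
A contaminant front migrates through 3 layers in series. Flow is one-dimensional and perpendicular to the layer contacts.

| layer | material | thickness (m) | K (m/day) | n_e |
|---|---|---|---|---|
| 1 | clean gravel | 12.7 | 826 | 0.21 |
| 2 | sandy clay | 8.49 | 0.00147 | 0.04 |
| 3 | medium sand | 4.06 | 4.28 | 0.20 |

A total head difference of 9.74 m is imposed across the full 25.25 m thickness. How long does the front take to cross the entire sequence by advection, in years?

With flow normal to the layers, continuity requires the same specific discharge q through every layer.
Σ(b_i/K_i) = 12.7/826 + 8.49/0.00147 + 4.06/4.28 = 5776 d.
q = Δh / Σ(b_i/K_i) = 9.74 / 5776 = 0.001686 m/day.
In each layer the seepage velocity is v_i = q/n_i, so the layer transit time is t_i = b_i·n_i / q:
  layer 1 (clean gravel): t_1 = 12.7 × 0.21 / 0.001686 = 1582 d
  layer 2 (sandy clay): t_2 = 8.49 × 0.04 / 0.001686 = 201.4 d
  layer 3 (medium sand): t_3 = 4.06 × 0.20 / 0.001686 = 481.6 d
Total t = Σ t_i = 2265 days = 6.200 years.

6.20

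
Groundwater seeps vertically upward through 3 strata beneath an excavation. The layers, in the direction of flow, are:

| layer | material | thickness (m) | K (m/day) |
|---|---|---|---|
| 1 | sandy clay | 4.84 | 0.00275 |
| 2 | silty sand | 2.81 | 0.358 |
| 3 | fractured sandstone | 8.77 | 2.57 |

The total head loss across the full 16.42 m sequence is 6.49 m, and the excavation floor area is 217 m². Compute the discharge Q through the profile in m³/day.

0.795

Flow is perpendicular to layering, so the layers act in series and the equivalent K is the thickness-weighted harmonic mean.
Total thickness L = 4.84 + 2.81 + 8.77 = 16.42 m.
Σ(b_i/K_i) = 4.84/0.00275 + 2.81/0.358 + 8.77/2.57 = 1771 d.
K_eq = L / Σ(b_i/K_i) = 16.42 / 1771 = 0.009270 m/day.
Q = K_eq · A · (Δh/L) = 0.009270 × 217 × (6.49/16.42) = 0.7951 m³/day.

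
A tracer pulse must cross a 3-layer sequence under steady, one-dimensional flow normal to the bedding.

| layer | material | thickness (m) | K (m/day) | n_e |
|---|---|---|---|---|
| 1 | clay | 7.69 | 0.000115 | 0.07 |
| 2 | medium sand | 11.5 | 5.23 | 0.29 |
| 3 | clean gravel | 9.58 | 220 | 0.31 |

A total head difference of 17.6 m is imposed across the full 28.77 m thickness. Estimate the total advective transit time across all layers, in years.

71.2

With flow normal to the layers, continuity requires the same specific discharge q through every layer.
Σ(b_i/K_i) = 7.69/0.000115 + 11.5/5.23 + 9.58/220 = 66872 d.
q = Δh / Σ(b_i/K_i) = 17.6 / 66872 = 0.0002632 m/day.
In each layer the seepage velocity is v_i = q/n_i, so the layer transit time is t_i = b_i·n_i / q:
  layer 1 (clay): t_1 = 7.69 × 0.07 / 0.0002632 = 2045 d
  layer 2 (medium sand): t_2 = 11.5 × 0.29 / 0.0002632 = 12671 d
  layer 3 (clean gravel): t_3 = 9.58 × 0.31 / 0.0002632 = 11284 d
Total t = Σ t_i = 26001 days = 71.19 years.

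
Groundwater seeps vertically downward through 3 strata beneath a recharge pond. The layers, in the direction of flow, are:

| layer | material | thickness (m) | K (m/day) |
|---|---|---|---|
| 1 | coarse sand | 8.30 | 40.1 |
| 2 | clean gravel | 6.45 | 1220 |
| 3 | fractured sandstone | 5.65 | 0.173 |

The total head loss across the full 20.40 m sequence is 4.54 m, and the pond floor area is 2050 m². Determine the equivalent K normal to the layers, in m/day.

0.621

Flow is perpendicular to layering, so the layers act in series and the equivalent K is the thickness-weighted harmonic mean.
Total thickness L = 8.30 + 6.45 + 5.65 = 20.40 m.
Σ(b_i/K_i) = 8.30/40.1 + 6.45/1220 + 5.65/0.173 = 32.87 d.
K_eq = L / Σ(b_i/K_i) = 20.40 / 32.87 = 0.6206 m/day.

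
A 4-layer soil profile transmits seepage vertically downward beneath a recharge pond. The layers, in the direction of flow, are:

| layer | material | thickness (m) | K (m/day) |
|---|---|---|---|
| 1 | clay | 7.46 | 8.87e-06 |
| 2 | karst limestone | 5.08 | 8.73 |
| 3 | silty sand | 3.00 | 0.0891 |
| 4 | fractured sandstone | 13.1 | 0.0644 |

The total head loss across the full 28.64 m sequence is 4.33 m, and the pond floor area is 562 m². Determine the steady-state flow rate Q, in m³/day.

Flow is perpendicular to layering, so the layers act in series and the equivalent K is the thickness-weighted harmonic mean.
Total thickness L = 7.46 + 5.08 + 3.00 + 13.1 = 28.64 m.
Σ(b_i/K_i) = 7.46/8.87e-06 + 5.08/8.73 + 3.00/0.0891 + 13.1/0.0644 = 8.413e+05 d.
K_eq = L / Σ(b_i/K_i) = 28.64 / 8.413e+05 = 3.404e-05 m/day.
Q = K_eq · A · (Δh/L) = 3.404e-05 × 562 × (4.33/28.64) = 0.002893 m³/day.

0.00289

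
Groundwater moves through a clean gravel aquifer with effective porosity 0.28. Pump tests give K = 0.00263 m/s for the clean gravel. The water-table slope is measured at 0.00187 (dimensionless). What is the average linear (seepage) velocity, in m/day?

1.52

Convert K: 0.00263 m/s × 86400 = 227.2 m/day.
Hydraulic gradient i = 0.00187.
Darcy flux q = K · i = 227.2 × 0.001870 = 0.4249 m/day.
Seepage velocity v = q / n_e = 0.4249 / 0.28 = 1.518 m/day.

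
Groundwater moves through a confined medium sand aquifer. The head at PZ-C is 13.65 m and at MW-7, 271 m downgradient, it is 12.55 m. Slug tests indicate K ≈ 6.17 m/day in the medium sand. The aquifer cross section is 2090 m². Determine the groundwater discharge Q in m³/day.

52.3

Hydraulic gradient i = (13.65 − 12.55) / 271 = 1.1 / 271 = 0.004059.
Darcy's law: Q = K · A · i = 6.170 × 2090 × 0.004059 = 52.34 m³/day.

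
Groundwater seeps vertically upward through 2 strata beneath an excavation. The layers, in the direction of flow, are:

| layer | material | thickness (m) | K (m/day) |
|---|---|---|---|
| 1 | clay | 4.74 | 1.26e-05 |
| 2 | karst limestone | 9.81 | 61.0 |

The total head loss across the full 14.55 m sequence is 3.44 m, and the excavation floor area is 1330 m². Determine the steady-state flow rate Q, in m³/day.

Flow is perpendicular to layering, so the layers act in series and the equivalent K is the thickness-weighted harmonic mean.
Total thickness L = 4.74 + 9.81 = 14.55 m.
Σ(b_i/K_i) = 4.74/1.26e-05 + 9.81/61.0 = 3.762e+05 d.
K_eq = L / Σ(b_i/K_i) = 14.55 / 3.762e+05 = 3.868e-05 m/day.
Q = K_eq · A · (Δh/L) = 3.868e-05 × 1330 × (3.44/14.55) = 0.01216 m³/day.

0.0122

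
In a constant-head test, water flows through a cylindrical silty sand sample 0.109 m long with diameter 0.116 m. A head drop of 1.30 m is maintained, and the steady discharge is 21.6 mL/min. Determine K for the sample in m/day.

0.247

Cross-sectional area A = π·(d/2)² = π × (0.116/2)² = 0.01057 m².
Convert discharge: 21.6 mL/min = 3.600e-07 m³/s.
Darcy's law rearranged: K = Q·L / (A·Δh) = 3.600e-07 × 0.109 / (0.01057 × 1.30) = 2.856e-06 m/s = 0.2468 m/day.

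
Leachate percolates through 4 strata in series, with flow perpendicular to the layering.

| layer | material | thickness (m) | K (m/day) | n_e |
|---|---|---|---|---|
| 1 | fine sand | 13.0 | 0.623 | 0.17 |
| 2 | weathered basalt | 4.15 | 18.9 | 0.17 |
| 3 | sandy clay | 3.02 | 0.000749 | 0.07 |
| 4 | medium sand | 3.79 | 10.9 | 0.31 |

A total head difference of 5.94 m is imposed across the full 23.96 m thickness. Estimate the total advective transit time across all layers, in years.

With flow normal to the layers, continuity requires the same specific discharge q through every layer.
Σ(b_i/K_i) = 13.0/0.623 + 4.15/18.9 + 3.02/0.000749 + 3.79/10.9 = 4053 d.
q = Δh / Σ(b_i/K_i) = 5.94 / 4053 = 0.001465 m/day.
In each layer the seepage velocity is v_i = q/n_i, so the layer transit time is t_i = b_i·n_i / q:
  layer 1 (fine sand): t_1 = 13.0 × 0.17 / 0.001465 = 1508 d
  layer 2 (weathered basalt): t_2 = 4.15 × 0.17 / 0.001465 = 481.4 d
  layer 3 (sandy clay): t_3 = 3.02 × 0.07 / 0.001465 = 144.3 d
  layer 4 (medium sand): t_4 = 3.79 × 0.31 / 0.001465 = 801.8 d
Total t = Σ t_i = 2936 days = 8.037 years.

8.04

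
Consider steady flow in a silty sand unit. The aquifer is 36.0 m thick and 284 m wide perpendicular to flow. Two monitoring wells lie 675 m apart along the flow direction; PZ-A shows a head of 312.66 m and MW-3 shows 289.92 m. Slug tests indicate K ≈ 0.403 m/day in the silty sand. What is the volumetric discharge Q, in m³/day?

139

Cross-sectional area A = 284 × 36.0 = 10224 m².
Hydraulic gradient i = (312.66 − 289.92) / 675 = 22.74 / 675 = 0.03369.
Darcy's law: Q = K · A · i = 0.4030 × 10224 × 0.03369 = 138.8 m³/day.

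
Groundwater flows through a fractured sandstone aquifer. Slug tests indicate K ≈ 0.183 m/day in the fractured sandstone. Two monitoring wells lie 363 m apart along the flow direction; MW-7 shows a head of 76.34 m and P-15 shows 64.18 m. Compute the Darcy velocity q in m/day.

0.00613

Hydraulic gradient i = (76.34 − 64.18) / 363 = 12.16 / 363 = 0.03350.
Specific discharge q = K · i = 0.1830 × 0.03350 = 0.006130 m/day.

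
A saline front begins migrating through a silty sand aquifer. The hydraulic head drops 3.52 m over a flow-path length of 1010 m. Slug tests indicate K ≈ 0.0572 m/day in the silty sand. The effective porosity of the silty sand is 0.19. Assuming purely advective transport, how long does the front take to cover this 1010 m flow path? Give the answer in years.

Hydraulic gradient i = Δh / L = 3.52 / 1010 = 0.003485.
Darcy flux q = K · i = 0.05720 × 0.003485 = 0.0001994 m/day.
Seepage velocity v = q / n_e = 0.0001994 / 0.19 = 0.001049 m/day.
Travel time t = L / v = 1010 / 0.001049 = 9.626e+05 days = 2636 years.

2640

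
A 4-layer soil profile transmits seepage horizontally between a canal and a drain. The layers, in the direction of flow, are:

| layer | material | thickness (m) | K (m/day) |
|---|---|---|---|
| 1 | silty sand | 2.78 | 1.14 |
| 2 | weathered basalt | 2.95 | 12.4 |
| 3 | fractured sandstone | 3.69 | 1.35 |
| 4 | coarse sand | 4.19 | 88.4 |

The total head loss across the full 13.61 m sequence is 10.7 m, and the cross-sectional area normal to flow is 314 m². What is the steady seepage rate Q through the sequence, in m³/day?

Flow is perpendicular to layering, so the layers act in series and the equivalent K is the thickness-weighted harmonic mean.
Total thickness L = 2.78 + 2.95 + 3.69 + 4.19 = 13.61 m.
Σ(b_i/K_i) = 2.78/1.14 + 2.95/12.4 + 3.69/1.35 + 4.19/88.4 = 5.457 d.
K_eq = L / Σ(b_i/K_i) = 13.61 / 5.457 = 2.494 m/day.
Q = K_eq · A · (Δh/L) = 2.494 × 314 × (10.7/13.61) = 615.7 m³/day.

616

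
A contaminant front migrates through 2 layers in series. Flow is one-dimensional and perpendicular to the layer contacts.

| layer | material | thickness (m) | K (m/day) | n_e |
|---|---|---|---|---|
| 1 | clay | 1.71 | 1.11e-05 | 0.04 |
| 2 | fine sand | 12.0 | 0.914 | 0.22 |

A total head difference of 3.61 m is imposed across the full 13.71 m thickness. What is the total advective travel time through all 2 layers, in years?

With flow normal to the layers, continuity requires the same specific discharge q through every layer.
Σ(b_i/K_i) = 1.71/1.11e-05 + 12.0/0.914 = 1.541e+05 d.
q = Δh / Σ(b_i/K_i) = 3.61 / 1.541e+05 = 2.343e-05 m/day.
In each layer the seepage velocity is v_i = q/n_i, so the layer transit time is t_i = b_i·n_i / q:
  layer 1 (clay): t_1 = 1.71 × 0.04 / 2.343e-05 = 2919 d
  layer 2 (fine sand): t_2 = 12.0 × 0.22 / 2.343e-05 = 1.127e+05 d
Total t = Σ t_i = 1.156e+05 days = 316.5 years.

316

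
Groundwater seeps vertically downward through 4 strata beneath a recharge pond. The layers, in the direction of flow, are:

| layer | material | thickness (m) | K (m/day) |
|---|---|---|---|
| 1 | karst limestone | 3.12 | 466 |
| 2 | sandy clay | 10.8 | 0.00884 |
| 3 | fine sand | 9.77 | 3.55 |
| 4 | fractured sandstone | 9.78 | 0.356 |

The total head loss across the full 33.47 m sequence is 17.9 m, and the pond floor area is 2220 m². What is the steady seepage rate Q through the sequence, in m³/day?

Flow is perpendicular to layering, so the layers act in series and the equivalent K is the thickness-weighted harmonic mean.
Total thickness L = 3.12 + 10.8 + 9.77 + 9.78 = 33.47 m.
Σ(b_i/K_i) = 3.12/466 + 10.8/0.00884 + 9.77/3.55 + 9.78/0.356 = 1252 d.
K_eq = L / Σ(b_i/K_i) = 33.47 / 1252 = 0.02673 m/day.
Q = K_eq · A · (Δh/L) = 0.02673 × 2220 × (17.9/33.47) = 31.74 m³/day.

31.7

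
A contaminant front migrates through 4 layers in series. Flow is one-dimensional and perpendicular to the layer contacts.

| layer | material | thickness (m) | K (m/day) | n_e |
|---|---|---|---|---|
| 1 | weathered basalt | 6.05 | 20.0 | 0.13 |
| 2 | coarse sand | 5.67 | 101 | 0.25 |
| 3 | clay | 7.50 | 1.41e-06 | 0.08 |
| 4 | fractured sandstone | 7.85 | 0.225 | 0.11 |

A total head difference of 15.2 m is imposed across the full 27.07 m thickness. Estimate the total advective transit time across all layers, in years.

With flow normal to the layers, continuity requires the same specific discharge q through every layer.
Σ(b_i/K_i) = 6.05/20.0 + 5.67/101 + 7.50/1.41e-06 + 7.85/0.225 = 5.319e+06 d.
q = Δh / Σ(b_i/K_i) = 15.2 / 5.319e+06 = 2.858e-06 m/day.
In each layer the seepage velocity is v_i = q/n_i, so the layer transit time is t_i = b_i·n_i / q:
  layer 1 (weathered basalt): t_1 = 6.05 × 0.13 / 2.858e-06 = 2.752e+05 d
  layer 2 (coarse sand): t_2 = 5.67 × 0.25 / 2.858e-06 = 4.960e+05 d
  layer 3 (clay): t_3 = 7.50 × 0.08 / 2.858e-06 = 2.100e+05 d
  layer 4 (fractured sandstone): t_4 = 7.85 × 0.11 / 2.858e-06 = 3.022e+05 d
Total t = Σ t_i = 1.283e+06 days = 3514 years.

3510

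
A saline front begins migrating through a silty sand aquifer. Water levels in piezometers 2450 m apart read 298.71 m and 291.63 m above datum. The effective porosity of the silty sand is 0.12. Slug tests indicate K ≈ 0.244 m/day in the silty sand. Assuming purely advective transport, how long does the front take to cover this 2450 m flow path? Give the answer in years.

1140

Hydraulic gradient i = (298.71 − 291.63) / 2450 = 7.08 / 2450 = 0.002890.
Darcy flux q = K · i = 0.2440 × 0.002890 = 0.0007051 m/day.
Seepage velocity v = q / n_e = 0.0007051 / 0.12 = 0.005876 m/day.
Travel time t = L / v = 2450 / 0.005876 = 4.170e+05 days = 1142 years.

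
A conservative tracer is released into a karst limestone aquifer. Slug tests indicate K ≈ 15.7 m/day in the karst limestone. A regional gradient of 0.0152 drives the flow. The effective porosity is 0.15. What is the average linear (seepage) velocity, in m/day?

Hydraulic gradient i = 0.0152.
Darcy flux q = K · i = 15.70 × 0.01520 = 0.2386 m/day.
Seepage velocity v = q / n_e = 0.2386 / 0.15 = 1.591 m/day.

1.59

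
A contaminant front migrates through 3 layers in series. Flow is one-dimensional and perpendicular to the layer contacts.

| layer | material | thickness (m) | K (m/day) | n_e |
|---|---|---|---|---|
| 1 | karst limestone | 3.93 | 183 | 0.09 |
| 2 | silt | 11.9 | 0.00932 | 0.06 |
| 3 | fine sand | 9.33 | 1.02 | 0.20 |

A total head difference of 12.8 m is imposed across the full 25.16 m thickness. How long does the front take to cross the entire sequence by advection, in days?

295

With flow normal to the layers, continuity requires the same specific discharge q through every layer.
Σ(b_i/K_i) = 3.93/183 + 11.9/0.00932 + 9.33/1.02 = 1286 d.
q = Δh / Σ(b_i/K_i) = 12.8 / 1286 = 0.009953 m/day.
In each layer the seepage velocity is v_i = q/n_i, so the layer transit time is t_i = b_i·n_i / q:
  layer 1 (karst limestone): t_1 = 3.93 × 0.09 / 0.009953 = 35.54 d
  layer 2 (silt): t_2 = 11.9 × 0.06 / 0.009953 = 71.73 d
  layer 3 (fine sand): t_3 = 9.33 × 0.20 / 0.009953 = 187.5 d
Total t = Σ t_i = 294.7 days.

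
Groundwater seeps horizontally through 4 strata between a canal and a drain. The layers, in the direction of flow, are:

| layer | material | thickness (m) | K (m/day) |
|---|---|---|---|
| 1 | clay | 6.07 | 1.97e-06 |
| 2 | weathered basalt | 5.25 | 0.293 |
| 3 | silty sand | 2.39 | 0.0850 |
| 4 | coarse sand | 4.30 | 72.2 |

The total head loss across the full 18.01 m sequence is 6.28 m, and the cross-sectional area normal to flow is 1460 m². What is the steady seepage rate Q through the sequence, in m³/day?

Flow is perpendicular to layering, so the layers act in series and the equivalent K is the thickness-weighted harmonic mean.
Total thickness L = 6.07 + 5.25 + 2.39 + 4.30 = 18.01 m.
Σ(b_i/K_i) = 6.07/1.97e-06 + 5.25/0.293 + 2.39/0.0850 + 4.30/72.2 = 3.081e+06 d.
K_eq = L / Σ(b_i/K_i) = 18.01 / 3.081e+06 = 5.845e-06 m/day.
Q = K_eq · A · (Δh/L) = 5.845e-06 × 1460 × (6.28/18.01) = 0.002976 m³/day.

0.00298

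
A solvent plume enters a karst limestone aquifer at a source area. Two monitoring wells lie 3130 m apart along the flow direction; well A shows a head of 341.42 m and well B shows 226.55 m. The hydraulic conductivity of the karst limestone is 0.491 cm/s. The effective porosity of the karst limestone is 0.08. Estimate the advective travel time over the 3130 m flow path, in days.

Convert K: 0.491 cm/s × 864 = 424.2 m/day.
Hydraulic gradient i = (341.42 − 226.55) / 3130 = 114.87 / 3130 = 0.03670.
Darcy flux q = K · i = 424.2 × 0.03670 = 15.57 m/day.
Seepage velocity v = q / n_e = 15.57 / 0.08 = 194.6 m/day.
Travel time t = L / v = 3130 / 194.6 = 16.08 days.

16.1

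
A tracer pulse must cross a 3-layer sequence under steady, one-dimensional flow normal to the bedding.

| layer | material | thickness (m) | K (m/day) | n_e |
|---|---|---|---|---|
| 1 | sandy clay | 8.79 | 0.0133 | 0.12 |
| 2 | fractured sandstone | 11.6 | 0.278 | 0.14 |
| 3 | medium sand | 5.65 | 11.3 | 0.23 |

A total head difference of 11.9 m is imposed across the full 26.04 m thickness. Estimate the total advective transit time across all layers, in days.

235

With flow normal to the layers, continuity requires the same specific discharge q through every layer.
Σ(b_i/K_i) = 8.79/0.0133 + 11.6/0.278 + 5.65/11.3 = 703.1 d.
q = Δh / Σ(b_i/K_i) = 11.9 / 703.1 = 0.01692 m/day.
In each layer the seepage velocity is v_i = q/n_i, so the layer transit time is t_i = b_i·n_i / q:
  layer 1 (sandy clay): t_1 = 8.79 × 0.12 / 0.01692 = 62.32 d
  layer 2 (fractured sandstone): t_2 = 11.6 × 0.14 / 0.01692 = 95.96 d
  layer 3 (medium sand): t_3 = 5.65 × 0.23 / 0.01692 = 76.78 d
Total t = Σ t_i = 235.1 days.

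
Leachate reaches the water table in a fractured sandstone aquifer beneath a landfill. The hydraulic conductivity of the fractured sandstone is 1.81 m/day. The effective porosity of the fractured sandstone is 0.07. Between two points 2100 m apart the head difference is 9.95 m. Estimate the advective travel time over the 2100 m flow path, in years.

46.9

Hydraulic gradient i = Δh / L = 9.95 / 2100 = 0.004738.
Darcy flux q = K · i = 1.810 × 0.004738 = 0.008576 m/day.
Seepage velocity v = q / n_e = 0.008576 / 0.07 = 0.1225 m/day.
Travel time t = L / v = 2100 / 0.1225 = 17141 days = 46.93 years.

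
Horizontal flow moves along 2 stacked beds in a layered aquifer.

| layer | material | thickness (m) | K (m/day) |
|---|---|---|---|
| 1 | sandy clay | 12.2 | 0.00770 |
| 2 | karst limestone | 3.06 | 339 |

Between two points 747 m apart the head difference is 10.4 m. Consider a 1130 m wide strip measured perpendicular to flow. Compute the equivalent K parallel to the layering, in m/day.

68.0

Flow is parallel to layering, so each bed carries its own Darcy discharge and the transmissivities add.
Σ(K_i·b_i) = 0.00770×12.2 + 339×3.06 = 1037 m²/day.
Total thickness b = 15.26 m, so K_eq = Σ(K_i·b_i)/b = 67.98 m/day.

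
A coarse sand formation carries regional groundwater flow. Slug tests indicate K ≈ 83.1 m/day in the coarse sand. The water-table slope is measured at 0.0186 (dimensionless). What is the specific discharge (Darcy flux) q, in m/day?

Hydraulic gradient i = 0.0186.
Specific discharge q = K · i = 83.10 × 0.01860 = 1.546 m/day.

1.55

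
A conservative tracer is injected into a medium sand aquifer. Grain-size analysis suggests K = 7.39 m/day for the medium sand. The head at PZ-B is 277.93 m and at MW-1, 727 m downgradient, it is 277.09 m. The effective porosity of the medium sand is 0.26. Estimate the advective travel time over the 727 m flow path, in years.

Hydraulic gradient i = (277.93 − 277.09) / 727 = 0.84 / 727 = 0.001155.
Darcy flux q = K · i = 7.390 × 0.001155 = 0.008539 m/day.
Seepage velocity v = q / n_e = 0.008539 / 0.26 = 0.03284 m/day.
Travel time t = L / v = 727 / 0.03284 = 22137 days = 60.61 years.

60.6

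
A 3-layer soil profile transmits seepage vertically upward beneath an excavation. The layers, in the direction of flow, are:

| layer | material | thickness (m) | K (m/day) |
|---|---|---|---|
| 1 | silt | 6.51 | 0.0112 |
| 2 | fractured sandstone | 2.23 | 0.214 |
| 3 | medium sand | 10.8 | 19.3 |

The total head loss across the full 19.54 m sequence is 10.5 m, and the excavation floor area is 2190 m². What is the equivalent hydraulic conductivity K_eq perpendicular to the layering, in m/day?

0.0330

Flow is perpendicular to layering, so the layers act in series and the equivalent K is the thickness-weighted harmonic mean.
Total thickness L = 6.51 + 2.23 + 10.8 = 19.54 m.
Σ(b_i/K_i) = 6.51/0.0112 + 2.23/0.214 + 10.8/19.3 = 592.2 d.
K_eq = L / Σ(b_i/K_i) = 19.54 / 592.2 = 0.03299 m/day.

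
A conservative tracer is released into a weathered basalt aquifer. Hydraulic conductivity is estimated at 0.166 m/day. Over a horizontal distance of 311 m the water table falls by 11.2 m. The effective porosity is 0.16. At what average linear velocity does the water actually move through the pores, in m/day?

Hydraulic gradient i = Δh / L = 11.2 / 311 = 0.03601.
Darcy flux q = K · i = 0.1660 × 0.03601 = 0.005978 m/day.
Seepage velocity v = q / n_e = 0.005978 / 0.16 = 0.03736 m/day.

0.0374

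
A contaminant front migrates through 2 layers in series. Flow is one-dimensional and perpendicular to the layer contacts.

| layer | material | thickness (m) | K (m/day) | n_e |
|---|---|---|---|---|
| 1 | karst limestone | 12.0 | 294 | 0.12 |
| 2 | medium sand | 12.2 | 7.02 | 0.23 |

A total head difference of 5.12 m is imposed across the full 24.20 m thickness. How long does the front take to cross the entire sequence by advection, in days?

With flow normal to the layers, continuity requires the same specific discharge q through every layer.
Σ(b_i/K_i) = 12.0/294 + 12.2/7.02 = 1.779 d.
q = Δh / Σ(b_i/K_i) = 5.12 / 1.779 = 2.878 m/day.
In each layer the seepage velocity is v_i = q/n_i, so the layer transit time is t_i = b_i·n_i / q:
  layer 1 (karst limestone): t_1 = 12.0 × 0.12 / 2.878 = 0.5003 d
  layer 2 (medium sand): t_2 = 12.2 × 0.23 / 2.878 = 0.9748 d
Total t = Σ t_i = 1.475 days.

1.48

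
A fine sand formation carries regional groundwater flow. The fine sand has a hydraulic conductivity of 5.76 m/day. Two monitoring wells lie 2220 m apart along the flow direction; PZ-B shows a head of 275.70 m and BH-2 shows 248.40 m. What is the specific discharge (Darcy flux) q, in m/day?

0.0708

Hydraulic gradient i = (275.70 − 248.40) / 2220 = 27.3 / 2220 = 0.01230.
Specific discharge q = K · i = 5.760 × 0.01230 = 0.07083 m/day.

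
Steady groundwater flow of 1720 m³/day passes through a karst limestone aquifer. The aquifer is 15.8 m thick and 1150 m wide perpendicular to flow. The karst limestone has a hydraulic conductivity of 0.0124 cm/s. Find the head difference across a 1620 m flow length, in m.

Convert K: 0.0124 cm/s × 864 = 10.71 m/day.
Cross-sectional area A = 1150 × 15.8 = 18170 m².
From Q = K·A·i, i = Q / (K·A) = 1720 / (10.71 × 18170) = 0.008836.
Head loss Δh = i · L = 0.008836 × 1620 = 14.31 m.

14.3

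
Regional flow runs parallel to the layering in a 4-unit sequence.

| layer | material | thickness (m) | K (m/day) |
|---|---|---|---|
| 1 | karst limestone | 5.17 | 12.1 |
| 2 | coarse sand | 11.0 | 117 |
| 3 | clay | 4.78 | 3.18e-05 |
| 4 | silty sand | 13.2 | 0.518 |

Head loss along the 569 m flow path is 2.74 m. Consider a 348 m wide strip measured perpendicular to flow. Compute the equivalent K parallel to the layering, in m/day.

Flow is parallel to layering, so each bed carries its own Darcy discharge and the transmissivities add.
Σ(K_i·b_i) = 12.1×5.17 + 117×11.0 + 3.18e-05×4.78 + 0.518×13.2 = 1356 m²/day.
Total thickness b = 34.15 m, so K_eq = Σ(K_i·b_i)/b = 39.72 m/day.

39.7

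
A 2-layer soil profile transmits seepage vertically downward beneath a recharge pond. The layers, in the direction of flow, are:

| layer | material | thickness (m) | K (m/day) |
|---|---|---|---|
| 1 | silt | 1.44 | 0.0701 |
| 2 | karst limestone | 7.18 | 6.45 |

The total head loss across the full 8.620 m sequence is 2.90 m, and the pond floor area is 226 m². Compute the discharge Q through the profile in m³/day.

Flow is perpendicular to layering, so the layers act in series and the equivalent K is the thickness-weighted harmonic mean.
Total thickness L = 1.44 + 7.18 = 8.620 m.
Σ(b_i/K_i) = 1.44/0.0701 + 7.18/6.45 = 21.66 d.
K_eq = L / Σ(b_i/K_i) = 8.620 / 21.66 = 0.3981 m/day.
Q = K_eq · A · (Δh/L) = 0.3981 × 226 × (2.90/8.620) = 30.27 m³/day.

30.3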